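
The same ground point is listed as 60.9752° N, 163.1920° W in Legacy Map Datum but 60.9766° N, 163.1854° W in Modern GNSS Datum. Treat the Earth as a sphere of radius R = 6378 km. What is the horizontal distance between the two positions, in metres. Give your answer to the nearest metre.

Δφ = 60.9766° − 60.9752° = +0.0014°; Δλ = -163.1854° − -163.1920° = +0.0066°.
1° along a meridian = πR/180 = 111317 m.
ΔN = Δφ × 111317 = 155.8 m; ΔE = Δλ × 111317 × cos(60.9752°) = +0.0066 × 111317 × 0.485188 = 356.5 m.
Distance = √(ΔE² + ΔN²) = √(356.5² + 155.8²) = 389.0 m.

389 m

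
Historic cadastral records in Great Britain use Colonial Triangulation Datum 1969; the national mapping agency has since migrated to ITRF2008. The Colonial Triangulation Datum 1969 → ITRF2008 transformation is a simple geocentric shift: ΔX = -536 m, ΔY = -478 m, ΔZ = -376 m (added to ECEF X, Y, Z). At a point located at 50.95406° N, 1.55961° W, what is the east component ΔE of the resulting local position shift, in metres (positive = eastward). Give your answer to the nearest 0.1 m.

The local east axis at (φ, λ) is (−sin λ, cos λ, 0), so ΔE = −sin(-1.55961°)·(-536) + cos(-1.55961°)·(-478) = -492.41 m.

ΔE = -492.4 m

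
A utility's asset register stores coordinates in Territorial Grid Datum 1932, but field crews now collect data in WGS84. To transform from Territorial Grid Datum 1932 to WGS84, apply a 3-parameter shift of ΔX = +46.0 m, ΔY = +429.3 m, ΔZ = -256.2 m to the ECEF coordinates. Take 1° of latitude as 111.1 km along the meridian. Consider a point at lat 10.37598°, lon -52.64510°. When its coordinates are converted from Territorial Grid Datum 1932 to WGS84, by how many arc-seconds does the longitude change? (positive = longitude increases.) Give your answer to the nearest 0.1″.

sin φ = 0.180107, cos φ = 0.983647, sin λ = -0.794892, cos λ = 0.606750.
East component: ΔE = −sin λ·ΔX + cos λ·ΔY = −(-0.794892)(46.0) + (0.606750)(429.3) = 297.04 m.
1° of latitude spans 111100 m; at latitude φ, 1° of longitude spans that × cos φ = 109283.2 m, so Δλ = 297.04 / 109283.2 × 3600 = 9.785″.

Δλ = 9.8″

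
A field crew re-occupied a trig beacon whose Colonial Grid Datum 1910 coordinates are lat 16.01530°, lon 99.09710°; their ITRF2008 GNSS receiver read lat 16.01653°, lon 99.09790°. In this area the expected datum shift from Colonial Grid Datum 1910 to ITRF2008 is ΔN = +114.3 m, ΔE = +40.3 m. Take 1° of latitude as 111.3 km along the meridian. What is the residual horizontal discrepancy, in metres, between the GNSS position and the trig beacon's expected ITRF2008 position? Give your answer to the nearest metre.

51 m

Observed coordinate differences: Δφ = +0.00123°, Δλ = +0.00080°.
Converting to metres (1° lat = 111300 m, cos φ = 0.961188): observed ΔN = 136.9 m, observed ΔE = 85.6 m.
Subtracting the expected shift leaves a residual of 136.9 − (114.3) = 22.6 m north and 85.6 − (40.3) = 45.3 m east.
Residual distance = √(22.6² + 45.3²) = 50.6 m.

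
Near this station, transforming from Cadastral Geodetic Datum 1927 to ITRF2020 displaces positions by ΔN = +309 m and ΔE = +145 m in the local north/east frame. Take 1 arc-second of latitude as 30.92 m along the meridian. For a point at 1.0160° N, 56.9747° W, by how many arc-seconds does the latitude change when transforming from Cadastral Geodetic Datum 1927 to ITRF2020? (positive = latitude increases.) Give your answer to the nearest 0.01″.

1″ of latitude = 30.92 m, so Δφ = 309.0 / 30.92 = 9.994″.

Δφ = 9.99″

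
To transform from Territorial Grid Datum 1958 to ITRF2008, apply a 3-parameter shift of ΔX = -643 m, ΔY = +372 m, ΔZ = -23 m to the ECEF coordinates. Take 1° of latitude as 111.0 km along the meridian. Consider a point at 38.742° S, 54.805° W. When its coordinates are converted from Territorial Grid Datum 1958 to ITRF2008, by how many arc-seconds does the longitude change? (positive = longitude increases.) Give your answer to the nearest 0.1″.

Δλ = -12.9″

sin φ = -0.625815, cos φ = 0.779972, sin λ = -0.817195, cos λ = 0.576361.
East component: ΔE = −sin λ·ΔX + cos λ·ΔY = −(-0.817195)(-643) + (0.576361)(372) = -311.05 m.
1° of latitude spans 111000 m; at latitude φ, 1° of longitude spans that × cos φ = 86576.9 m, so Δλ = -311.05 / 86576.9 × 3600 = -12.934″.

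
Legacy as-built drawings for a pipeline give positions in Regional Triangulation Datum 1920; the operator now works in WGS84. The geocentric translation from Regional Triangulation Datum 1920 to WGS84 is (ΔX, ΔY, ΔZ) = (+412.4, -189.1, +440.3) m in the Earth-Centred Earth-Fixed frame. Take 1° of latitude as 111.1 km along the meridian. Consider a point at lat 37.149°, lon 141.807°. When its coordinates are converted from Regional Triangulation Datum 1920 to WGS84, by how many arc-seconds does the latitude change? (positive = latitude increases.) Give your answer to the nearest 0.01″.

Δφ = 20.00″

sin φ = 0.603890, cos φ = 0.797068, sin λ = 0.618312, cos λ = -0.785932.
North component: ΔN = −sin φ cos λ·ΔX − sin φ sin λ·ΔY + cos φ·ΔZ = −(0.603890)(-0.785932)(412.4) − (0.603890)(0.618312)(-189.1) + (0.797068)(440.3) = 617.29 m.
1° of latitude spans 111100 m, so Δφ = 617.29 / 111100 × 3600 = 20.002″.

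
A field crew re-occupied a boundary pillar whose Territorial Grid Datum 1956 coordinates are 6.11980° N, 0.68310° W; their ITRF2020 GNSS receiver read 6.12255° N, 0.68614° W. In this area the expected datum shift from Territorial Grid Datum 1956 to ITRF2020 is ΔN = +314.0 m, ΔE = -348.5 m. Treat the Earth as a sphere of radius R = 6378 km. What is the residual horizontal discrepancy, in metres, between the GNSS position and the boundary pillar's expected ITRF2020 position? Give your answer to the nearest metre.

Observed coordinate differences: Δφ = +0.00275°, Δλ = -0.00304°.
Converting to metres (1° lat = 111317 m, cos φ = 0.994301): observed ΔN = 306.1 m, observed ΔE = -336.5 m.
Subtracting the expected shift leaves a residual of 306.1 − (314.0) = -7.9 m north and -336.5 − (-348.5) = 12.0 m east.
Residual distance = √((-7.9)² + 12.0²) = 14.4 m.

14 m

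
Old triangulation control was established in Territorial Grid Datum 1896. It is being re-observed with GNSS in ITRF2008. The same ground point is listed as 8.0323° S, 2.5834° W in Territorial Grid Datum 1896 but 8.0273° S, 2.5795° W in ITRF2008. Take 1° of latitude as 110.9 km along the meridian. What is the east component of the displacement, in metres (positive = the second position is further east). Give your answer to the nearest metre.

Δφ = -8.0273° − -8.0323° = +0.0050°; Δλ = -2.5795° − -2.5834° = +0.0039°.
ΔN = Δφ × 110900 = 554.5 m; ΔE = Δλ × 110900 × cos(-8.0323°) = +0.0039 × 110900 × 0.990189 = 428.3 m.

ΔE = 428 m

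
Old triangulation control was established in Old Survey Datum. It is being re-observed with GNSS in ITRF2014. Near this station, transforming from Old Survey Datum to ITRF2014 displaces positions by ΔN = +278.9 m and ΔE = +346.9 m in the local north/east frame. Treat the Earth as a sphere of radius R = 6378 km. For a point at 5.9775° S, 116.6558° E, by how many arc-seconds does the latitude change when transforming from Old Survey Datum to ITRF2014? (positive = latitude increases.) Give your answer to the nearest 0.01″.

Δφ = 9.02″

On a sphere of radius R, 1 rad of latitude = R, so Δφ = ΔN / R = 278.9 / 6378000 = 4.3728e-05 rad = 9.020″.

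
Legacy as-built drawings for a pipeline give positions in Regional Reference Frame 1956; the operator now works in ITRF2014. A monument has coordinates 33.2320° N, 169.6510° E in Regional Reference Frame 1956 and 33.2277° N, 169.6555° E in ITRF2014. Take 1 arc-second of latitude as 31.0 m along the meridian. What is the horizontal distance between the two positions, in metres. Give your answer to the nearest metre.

Δφ = 33.2277° − 33.2320° = -0.0043°; Δλ = 169.6555° − 169.6510° = +0.0045°.
1° of latitude = 3600 × 31.00 = 111600 m.
ΔN = Δφ × 111600 = -479.9 m; ΔE = Δλ × 111600 × cos(33.2320°) = +0.0045 × 111600 × 0.836458 = 420.1 m.
Distance = √(ΔE² + ΔN²) = √(420.1² + (-479.9)²) = 637.8 m.

638 m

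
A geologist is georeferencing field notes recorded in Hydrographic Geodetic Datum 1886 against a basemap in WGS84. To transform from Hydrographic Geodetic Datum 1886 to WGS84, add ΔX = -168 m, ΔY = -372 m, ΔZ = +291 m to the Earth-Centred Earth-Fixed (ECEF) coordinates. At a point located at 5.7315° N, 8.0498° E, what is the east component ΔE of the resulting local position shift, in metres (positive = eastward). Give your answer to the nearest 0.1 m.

ΔE = -344.8 m

The local east axis at (φ, λ) is (−sin λ, cos λ, 0), so ΔE = −sin(8.0498°)·(-168) + cos(8.0498°)·(-372) = -344.81 m.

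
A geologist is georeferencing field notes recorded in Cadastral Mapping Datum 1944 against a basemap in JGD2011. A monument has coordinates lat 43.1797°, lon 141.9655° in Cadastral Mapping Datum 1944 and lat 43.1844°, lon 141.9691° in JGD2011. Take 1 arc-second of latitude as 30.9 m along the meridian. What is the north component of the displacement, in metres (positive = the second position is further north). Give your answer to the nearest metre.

ΔN = 523 m

Δφ = 43.1844° − 43.1797° = +0.0047°; Δλ = 141.9691° − 141.9655° = +0.0036°.
1° of latitude = 3600 × 30.90 = 111240 m.
ΔN = Δφ × 111240 = 522.8 m; ΔE = Δλ × 111240 × cos(43.1797°) = +0.0036 × 111240 × 0.729211 = 292.0 m.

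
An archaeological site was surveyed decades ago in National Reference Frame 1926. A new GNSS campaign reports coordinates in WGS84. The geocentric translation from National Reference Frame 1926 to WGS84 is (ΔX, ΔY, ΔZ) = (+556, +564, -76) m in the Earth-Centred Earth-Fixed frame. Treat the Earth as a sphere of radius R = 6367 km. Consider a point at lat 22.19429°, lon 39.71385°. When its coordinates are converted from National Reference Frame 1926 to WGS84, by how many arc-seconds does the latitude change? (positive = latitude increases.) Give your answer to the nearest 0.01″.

sin φ = 0.377749, cos φ = 0.925908, sin λ = 0.638954, cos λ = 0.769245.
North component: ΔN = −sin φ cos λ·ΔX − sin φ sin λ·ΔY + cos φ·ΔZ = −(0.377749)(0.769245)(556) − (0.377749)(0.638954)(564) + (0.925908)(-76) = -368.06 m.
1° of latitude spans πR/180 = 111125 m, so Δφ = -368.06 / 111125 × 3600 = -11.924″.

Δφ = -11.92″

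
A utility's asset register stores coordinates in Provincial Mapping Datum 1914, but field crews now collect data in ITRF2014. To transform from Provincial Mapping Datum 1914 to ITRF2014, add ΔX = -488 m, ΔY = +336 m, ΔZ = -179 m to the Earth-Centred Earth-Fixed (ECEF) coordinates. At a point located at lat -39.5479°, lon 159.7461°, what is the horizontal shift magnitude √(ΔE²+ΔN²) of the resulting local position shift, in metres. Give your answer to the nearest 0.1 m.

270.5 m

The local east axis at (φ, λ) is (−sin λ, cos λ, 0), so ΔE = −sin(159.7461°)·(-488) + cos(159.7461°)·336 = -146.29 m.
The local north axis is (−sin φ cos λ, −sin φ sin λ, cos φ), giving ΔN = 291.508 + 74.062 − 138.026 = 227.54 m.
Horizontal magnitude = √(ΔE² + ΔN²) = √((-146.29)² + 227.54²) = 270.51 m.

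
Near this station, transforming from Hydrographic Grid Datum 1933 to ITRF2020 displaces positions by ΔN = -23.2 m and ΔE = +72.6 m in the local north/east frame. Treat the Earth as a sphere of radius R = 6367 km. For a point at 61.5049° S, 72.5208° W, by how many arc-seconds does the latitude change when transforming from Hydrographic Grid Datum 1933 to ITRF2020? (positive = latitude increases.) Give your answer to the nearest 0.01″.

Δφ = -0.75″

On a sphere of radius R, 1 rad of latitude = R, so Δφ = ΔN / R = -23.2 / 6367000 = -3.6438e-06 rad = -0.752″.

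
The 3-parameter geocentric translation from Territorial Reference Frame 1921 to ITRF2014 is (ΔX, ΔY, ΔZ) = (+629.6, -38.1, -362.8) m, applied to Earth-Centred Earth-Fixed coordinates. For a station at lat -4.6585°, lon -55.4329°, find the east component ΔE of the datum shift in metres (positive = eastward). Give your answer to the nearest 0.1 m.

ΔE = 496.8 m

The local east axis at (φ, λ) is (−sin λ, cos λ, 0), so ΔE = −sin(-55.4329°)·629.6 + cos(-55.4329°)·(-38.1) = 496.84 m.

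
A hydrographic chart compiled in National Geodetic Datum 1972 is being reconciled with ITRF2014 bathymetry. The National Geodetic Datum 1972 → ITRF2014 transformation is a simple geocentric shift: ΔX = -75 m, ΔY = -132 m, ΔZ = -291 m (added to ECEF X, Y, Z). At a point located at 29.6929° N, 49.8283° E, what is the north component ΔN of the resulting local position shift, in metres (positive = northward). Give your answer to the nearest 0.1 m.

At φ = 29.6929°, λ = 49.8283°: sin φ = 0.495351, cos φ = 0.868693, sin λ = 0.764115, cos λ = 0.645080.
ΔN = −sin φ cos λ·ΔX − sin φ sin λ·ΔY + cos φ·ΔZ = −(0.495351)(0.645080)(-75) − (0.495351)(0.764115)(-132) + (0.868693)(-291) = -178.86 m.

ΔN = -178.9 m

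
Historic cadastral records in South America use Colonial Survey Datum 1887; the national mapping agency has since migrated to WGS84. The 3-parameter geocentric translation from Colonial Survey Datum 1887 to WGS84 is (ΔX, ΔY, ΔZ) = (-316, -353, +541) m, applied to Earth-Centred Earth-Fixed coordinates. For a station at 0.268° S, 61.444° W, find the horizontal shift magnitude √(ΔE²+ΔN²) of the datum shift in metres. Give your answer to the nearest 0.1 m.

The local east axis at (φ, λ) is (−sin λ, cos λ, 0), so ΔE = −sin(-61.444°)·(-316) + cos(-61.444°)·(-353) = -446.30 m.
The local north axis is (−sin φ cos λ, −sin φ sin λ, cos φ), giving ΔN = -0.707 + 1.450 + 540.994 = 541.74 m.
Horizontal magnitude = √(ΔE² + ΔN²) = √((-446.30)² + 541.74²) = 701.90 m.

701.9 m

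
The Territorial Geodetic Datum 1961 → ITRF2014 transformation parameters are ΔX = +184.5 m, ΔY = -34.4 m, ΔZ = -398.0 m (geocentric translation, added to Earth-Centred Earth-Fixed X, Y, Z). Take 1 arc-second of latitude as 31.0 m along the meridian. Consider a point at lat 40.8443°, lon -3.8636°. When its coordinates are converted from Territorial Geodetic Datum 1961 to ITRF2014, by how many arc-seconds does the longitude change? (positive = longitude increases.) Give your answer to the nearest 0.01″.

Δλ = -0.93″

sin φ = 0.654006, cos φ = 0.756490, sin λ = -0.067381, cos λ = 0.997727.
East component: ΔE = −sin λ·ΔX + cos λ·ΔY = −(-0.067381)(184.5) + (0.997727)(-34.4) = -21.89 m.
1° of latitude spans 3600 × 31.00 = 111600 m; at latitude φ, 1° of longitude spans that × cos φ = 84424.2 m, so Δλ = -21.89 / 84424.2 × 3600 = -0.933″.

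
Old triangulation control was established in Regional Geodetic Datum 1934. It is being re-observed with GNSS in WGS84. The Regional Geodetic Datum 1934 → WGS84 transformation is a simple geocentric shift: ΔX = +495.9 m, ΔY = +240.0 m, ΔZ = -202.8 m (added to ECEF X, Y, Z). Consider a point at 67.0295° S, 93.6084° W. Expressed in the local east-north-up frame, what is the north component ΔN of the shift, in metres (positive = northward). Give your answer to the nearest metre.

ΔN = -328 m

The local north axis is (−sin φ cos λ, −sin φ sin λ, cos φ), giving ΔN = -28.736 − 220.531 − 79.144 = -328.41 m.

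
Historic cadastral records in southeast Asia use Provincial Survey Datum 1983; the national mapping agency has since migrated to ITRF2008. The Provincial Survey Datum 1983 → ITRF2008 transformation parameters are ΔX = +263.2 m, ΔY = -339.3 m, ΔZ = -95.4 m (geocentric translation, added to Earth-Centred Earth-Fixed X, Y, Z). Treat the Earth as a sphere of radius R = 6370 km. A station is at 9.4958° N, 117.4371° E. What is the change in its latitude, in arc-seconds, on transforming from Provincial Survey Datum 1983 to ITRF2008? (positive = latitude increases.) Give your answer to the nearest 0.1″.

sin φ = 0.164975, cos φ = 0.986298, sin λ = 0.887517, cos λ = -0.460775.
North component: ΔN = −sin φ cos λ·ΔX − sin φ sin λ·ΔY + cos φ·ΔZ = −(0.164975)(-0.460775)(263.2) − (0.164975)(0.887517)(-339.3) + (0.986298)(-95.4) = -24.41 m.
1° of latitude spans πR/180 = 111177 m, so Δφ = -24.41 / 111177 × 3600 = -0.790″.

Δφ = -0.8″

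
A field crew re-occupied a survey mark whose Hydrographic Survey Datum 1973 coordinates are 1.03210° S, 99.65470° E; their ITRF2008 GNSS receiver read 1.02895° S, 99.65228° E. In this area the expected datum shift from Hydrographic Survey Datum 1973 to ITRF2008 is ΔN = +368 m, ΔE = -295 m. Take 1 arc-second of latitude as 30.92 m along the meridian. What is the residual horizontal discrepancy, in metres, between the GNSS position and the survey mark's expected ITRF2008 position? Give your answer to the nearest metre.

Observed coordinate differences: Δφ = +0.00315°, Δλ = -0.00242°.
Converting to metres (1° lat = 111312 m, cos φ = 0.999838): observed ΔN = 350.6 m, observed ΔE = -269.3 m.
Subtracting the expected shift leaves a residual of 350.6 − (368) = -17.4 m north and -269.3 − (-295) = 25.7 m east.
Residual distance = √((-17.4)² + 25.7²) = 31.0 m.

31 m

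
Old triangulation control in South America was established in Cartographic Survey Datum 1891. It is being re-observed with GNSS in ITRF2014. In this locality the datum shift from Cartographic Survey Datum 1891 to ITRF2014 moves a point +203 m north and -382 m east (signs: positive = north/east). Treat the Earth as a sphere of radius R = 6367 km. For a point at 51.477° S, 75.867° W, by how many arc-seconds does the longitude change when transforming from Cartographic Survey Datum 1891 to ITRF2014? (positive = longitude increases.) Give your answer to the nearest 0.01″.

Δλ = -19.87″

At latitude -51.477°, cos φ = 0.622829.
One radian of longitude at latitude φ spans R cos φ, so Δλ = ΔE / (R cos φ) = -382.0 / (6367000 × 0.622829) = -9.6330e-05 rad = -19.869″.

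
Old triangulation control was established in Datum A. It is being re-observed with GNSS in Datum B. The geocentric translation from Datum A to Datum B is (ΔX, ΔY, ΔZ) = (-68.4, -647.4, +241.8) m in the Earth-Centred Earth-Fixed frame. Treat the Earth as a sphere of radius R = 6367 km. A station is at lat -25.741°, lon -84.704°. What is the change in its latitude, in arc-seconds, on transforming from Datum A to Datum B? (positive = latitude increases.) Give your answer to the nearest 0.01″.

Δφ = 16.04″

sin φ = -0.434304, cos φ = 0.900766, sin λ = -0.995731, cos λ = 0.092301.
North component: ΔN = −sin φ cos λ·ΔX − sin φ sin λ·ΔY + cos φ·ΔZ = −(-0.434304)(0.092301)(-68.4) − (-0.434304)(-0.995731)(-647.4) + (0.900766)(241.8) = 495.03 m.
1° of latitude spans πR/180 = 111125 m, so Δφ = 495.03 / 111125 × 3600 = 16.037″.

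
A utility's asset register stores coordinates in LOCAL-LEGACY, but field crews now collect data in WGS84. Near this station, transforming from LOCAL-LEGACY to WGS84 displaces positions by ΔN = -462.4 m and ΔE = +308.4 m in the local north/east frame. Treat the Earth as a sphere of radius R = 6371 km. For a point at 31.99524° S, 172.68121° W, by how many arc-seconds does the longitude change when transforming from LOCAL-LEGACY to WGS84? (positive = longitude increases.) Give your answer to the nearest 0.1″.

At latitude -31.99524°, cos φ = 0.848092.
One radian of longitude at latitude φ spans R cos φ, so Δλ = ΔE / (R cos φ) = 308.4 / (6371000 × 0.848092) = 5.7077e-05 rad = 11.773″.

Δλ = 11.8″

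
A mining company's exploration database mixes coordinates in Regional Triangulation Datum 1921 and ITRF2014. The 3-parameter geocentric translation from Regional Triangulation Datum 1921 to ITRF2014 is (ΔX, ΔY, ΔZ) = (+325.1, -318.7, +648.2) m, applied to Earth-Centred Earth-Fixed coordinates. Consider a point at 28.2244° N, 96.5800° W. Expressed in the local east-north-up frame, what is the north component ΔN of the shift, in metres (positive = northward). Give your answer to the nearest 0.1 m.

ΔN = 439.0 m

At φ = 28.2244°, λ = -96.5800°: sin φ = 0.472926, cos φ = 0.881102, sin λ = -0.993413, cos λ = -0.114590.
ΔN = −sin φ cos λ·ΔX − sin φ sin λ·ΔY + cos φ·ΔZ = −(0.472926)(-0.114590)(325.1) − (0.472926)(-0.993413)(-318.7) + (0.881102)(648.2) = 439.02 m.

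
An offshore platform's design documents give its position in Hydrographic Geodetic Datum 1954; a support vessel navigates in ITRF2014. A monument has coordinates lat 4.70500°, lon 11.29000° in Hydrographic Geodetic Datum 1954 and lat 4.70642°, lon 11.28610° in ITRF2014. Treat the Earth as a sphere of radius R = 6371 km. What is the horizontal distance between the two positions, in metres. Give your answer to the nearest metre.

Δφ = 4.70642° − 4.70500° = +0.00142°; Δλ = 11.28610° − 11.29000° = -0.00390°.
1° along a meridian = πR/180 = 111195 m.
ΔN = Δφ × 111195 = 157.9 m; ΔE = Δλ × 111195 × cos(4.70500°) = -0.00390 × 111195 × 0.996630 = -432.2 m.
Distance = √(ΔE² + ΔN²) = √((-432.2)² + 157.9²) = 460.1 m.

460 m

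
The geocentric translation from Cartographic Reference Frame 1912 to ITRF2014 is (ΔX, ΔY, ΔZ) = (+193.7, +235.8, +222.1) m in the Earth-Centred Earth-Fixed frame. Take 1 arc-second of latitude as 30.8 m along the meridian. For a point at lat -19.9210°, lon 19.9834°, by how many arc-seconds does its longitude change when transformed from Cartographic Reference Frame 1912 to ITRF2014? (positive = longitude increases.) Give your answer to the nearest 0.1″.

Δλ = 5.4″

sin φ = -0.340724, cos φ = 0.940163, sin λ = 0.341748, cos λ = 0.939792.
East component: ΔE = −sin λ·ΔX + cos λ·ΔY = −(0.341748)(193.7) + (0.939792)(235.8) = 155.41 m.
1° of latitude spans 3600 × 30.80 = 110880 m; at latitude φ, 1° of longitude spans that × cos φ = 104245.3 m, so Δλ = 155.41 / 104245.3 × 3600 = 5.367″.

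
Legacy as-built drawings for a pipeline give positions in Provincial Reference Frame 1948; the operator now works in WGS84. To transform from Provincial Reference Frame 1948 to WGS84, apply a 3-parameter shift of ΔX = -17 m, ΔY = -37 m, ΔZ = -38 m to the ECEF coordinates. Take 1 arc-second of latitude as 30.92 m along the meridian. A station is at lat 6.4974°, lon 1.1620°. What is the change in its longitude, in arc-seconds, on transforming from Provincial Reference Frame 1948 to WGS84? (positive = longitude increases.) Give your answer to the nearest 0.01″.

sin φ = 0.113158, cos φ = 0.993577, sin λ = 0.020279, cos λ = 0.999794.
East component: ΔE = −sin λ·ΔX + cos λ·ΔY = −(0.020279)(-17) + (0.999794)(-37) = -36.65 m.
1° of latitude spans 3600 × 30.92 = 111312 m; at latitude φ, 1° of longitude spans that × cos φ = 110597.0 m, so Δλ = -36.65 / 110597.0 × 3600 = -1.193″.

Δλ = -1.19″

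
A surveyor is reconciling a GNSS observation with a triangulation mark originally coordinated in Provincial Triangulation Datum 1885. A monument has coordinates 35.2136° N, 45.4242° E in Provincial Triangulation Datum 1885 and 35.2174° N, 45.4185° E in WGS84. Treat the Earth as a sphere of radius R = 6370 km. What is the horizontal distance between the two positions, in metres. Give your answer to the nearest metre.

668 m

Δφ = 35.2174° − 35.2136° = +0.0038°; Δλ = 45.4185° − 45.4242° = -0.0057°.
1° along a meridian = πR/180 = 111177 m.
ΔN = Δφ × 111177 = 422.5 m; ΔE = Δλ × 111177 × cos(35.2136°) = -0.0057 × 111177 × 0.817008 = -517.7 m.
Distance = √(ΔE² + ΔN²) = √((-517.7)² + 422.5²) = 668.2 m.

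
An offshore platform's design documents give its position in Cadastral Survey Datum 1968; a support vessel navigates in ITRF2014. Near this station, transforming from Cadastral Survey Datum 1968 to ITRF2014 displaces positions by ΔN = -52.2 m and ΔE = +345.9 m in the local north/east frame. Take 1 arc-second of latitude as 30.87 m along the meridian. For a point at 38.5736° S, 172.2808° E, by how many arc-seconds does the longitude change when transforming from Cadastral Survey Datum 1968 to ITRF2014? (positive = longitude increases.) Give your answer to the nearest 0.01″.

Δλ = 14.33″

At latitude -38.5736°, cos φ = 0.781808.
1″ of longitude at this latitude = 30.87 × cos φ = 24.1344 m, so Δλ = 345.9 / 24.1344 = 14.332″.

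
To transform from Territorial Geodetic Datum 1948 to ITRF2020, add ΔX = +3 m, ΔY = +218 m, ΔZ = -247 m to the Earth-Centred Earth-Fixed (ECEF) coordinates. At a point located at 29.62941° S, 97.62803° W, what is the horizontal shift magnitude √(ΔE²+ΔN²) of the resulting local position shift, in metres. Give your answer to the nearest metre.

323 m

At φ = -29.62941°, λ = -97.62803°: sin φ = -0.494388, cos φ = 0.869241, sin λ = -0.991151, cos λ = -0.132741.
ΔE = −sin λ·ΔX + cos λ·ΔY = −(-0.991151)·(3) + (-0.132741)·(218) = -25.96 m.
ΔN = −sin φ cos λ·ΔX − sin φ sin λ·ΔY + cos φ·ΔZ = −(-0.494388)(-0.132741)(3) − (-0.494388)(-0.991151)(218) + (0.869241)(-247) = -321.72 m.
Horizontal magnitude = √(ΔE² + ΔN²) = √((-25.96)² + (-321.72)²) = 322.77 m.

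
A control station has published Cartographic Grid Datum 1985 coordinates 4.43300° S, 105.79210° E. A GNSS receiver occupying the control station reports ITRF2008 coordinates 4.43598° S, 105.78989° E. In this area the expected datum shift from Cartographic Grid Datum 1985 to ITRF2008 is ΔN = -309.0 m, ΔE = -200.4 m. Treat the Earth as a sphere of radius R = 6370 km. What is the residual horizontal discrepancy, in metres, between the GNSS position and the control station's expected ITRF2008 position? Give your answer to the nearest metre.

50 m

Observed coordinate differences: Δφ = -0.00298°, Δλ = -0.00221°.
Converting to metres (1° lat = 111177 m, cos φ = 0.997008): observed ΔN = -331.3 m, observed ΔE = -245.0 m.
Subtracting the expected shift leaves a residual of -331.3 − (-309.0) = -22.3 m north and -245.0 − (-200.4) = -44.6 m east.
Residual distance = √((-22.3)² + (-44.6)²) = 49.8 m.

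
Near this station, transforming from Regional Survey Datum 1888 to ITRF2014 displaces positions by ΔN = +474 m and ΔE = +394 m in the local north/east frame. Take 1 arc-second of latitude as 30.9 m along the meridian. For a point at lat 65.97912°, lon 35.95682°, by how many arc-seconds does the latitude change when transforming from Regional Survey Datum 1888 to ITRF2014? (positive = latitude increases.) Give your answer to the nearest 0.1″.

1″ of latitude = 30.90 m, so Δφ = 474.0 / 30.90 = 15.340″.

Δφ = 15.3″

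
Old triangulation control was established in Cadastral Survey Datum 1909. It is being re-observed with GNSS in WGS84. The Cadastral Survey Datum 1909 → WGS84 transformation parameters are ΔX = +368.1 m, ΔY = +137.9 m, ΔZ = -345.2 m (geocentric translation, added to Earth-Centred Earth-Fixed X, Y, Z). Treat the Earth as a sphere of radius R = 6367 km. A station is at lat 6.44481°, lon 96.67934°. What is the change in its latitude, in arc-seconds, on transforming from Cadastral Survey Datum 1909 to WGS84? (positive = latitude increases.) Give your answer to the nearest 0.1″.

sin φ = 0.112246, cos φ = 0.993680, sin λ = 0.993213, cos λ = -0.116313.
North component: ΔN = −sin φ cos λ·ΔX − sin φ sin λ·ΔY + cos φ·ΔZ = −(0.112246)(-0.116313)(368.1) − (0.112246)(0.993213)(137.9) + (0.993680)(-345.2) = -353.59 m.
1° of latitude spans πR/180 = 111125 m, so Δφ = -353.59 / 111125 × 3600 = -11.455″.

Δφ = -11.5″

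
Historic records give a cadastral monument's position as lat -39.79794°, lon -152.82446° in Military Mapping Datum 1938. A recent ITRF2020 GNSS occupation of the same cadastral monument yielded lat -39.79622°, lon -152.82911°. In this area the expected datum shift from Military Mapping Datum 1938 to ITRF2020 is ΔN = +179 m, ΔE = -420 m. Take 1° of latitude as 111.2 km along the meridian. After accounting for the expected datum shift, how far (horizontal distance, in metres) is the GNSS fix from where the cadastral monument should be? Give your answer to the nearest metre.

Observed coordinate differences: Δφ = +0.00172°, Δλ = -0.00465°.
Converting to metres (1° lat = 111200 m, cos φ = 0.768307): observed ΔN = 191.3 m, observed ΔE = -397.3 m.
Subtracting the expected shift leaves a residual of 191.3 − (179) = 12.3 m north and -397.3 − (-420) = 22.7 m east.
Residual distance = √(12.3² + 22.7²) = 25.8 m.

26 m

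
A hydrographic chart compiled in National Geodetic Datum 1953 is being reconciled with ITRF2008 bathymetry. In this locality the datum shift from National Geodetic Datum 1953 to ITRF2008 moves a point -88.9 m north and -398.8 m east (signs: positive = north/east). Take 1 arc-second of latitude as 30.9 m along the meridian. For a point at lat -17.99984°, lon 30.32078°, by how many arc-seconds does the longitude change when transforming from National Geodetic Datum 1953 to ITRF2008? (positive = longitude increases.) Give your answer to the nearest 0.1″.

At latitude -17.99984°, cos φ = 0.951057.
1″ of longitude at this latitude = 30.90 × cos φ = 29.3877 m, so Δλ = -398.8 / 29.3877 = -13.570″.

Δλ = -13.6″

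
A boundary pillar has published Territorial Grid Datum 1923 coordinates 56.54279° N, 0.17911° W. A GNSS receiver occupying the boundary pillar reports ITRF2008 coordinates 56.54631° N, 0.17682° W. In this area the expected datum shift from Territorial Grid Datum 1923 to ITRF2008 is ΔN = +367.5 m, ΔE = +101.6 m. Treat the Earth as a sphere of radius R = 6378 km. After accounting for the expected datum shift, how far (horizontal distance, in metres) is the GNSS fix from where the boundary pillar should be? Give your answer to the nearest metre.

46 m

Observed coordinate differences: Δφ = +0.00352°, Δλ = +0.00229°.
Converting to metres (1° lat = 111317 m, cos φ = 0.551314): observed ΔN = 391.8 m, observed ΔE = 140.5 m.
Subtracting the expected shift leaves a residual of 391.8 − (367.5) = 24.3 m north and 140.5 − (101.6) = 38.9 m east.
Residual distance = √(24.3² + 38.9²) = 45.9 m.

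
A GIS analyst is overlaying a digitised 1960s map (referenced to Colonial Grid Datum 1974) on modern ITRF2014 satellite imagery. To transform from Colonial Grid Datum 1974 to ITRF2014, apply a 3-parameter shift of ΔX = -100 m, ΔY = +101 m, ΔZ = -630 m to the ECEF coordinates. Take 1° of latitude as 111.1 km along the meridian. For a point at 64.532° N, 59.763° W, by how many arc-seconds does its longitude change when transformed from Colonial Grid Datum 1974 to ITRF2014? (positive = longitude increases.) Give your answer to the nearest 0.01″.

sin φ = 0.902826, cos φ = 0.430007, sin λ = -0.863950, cos λ = 0.503578.
East component: ΔE = −sin λ·ΔX + cos λ·ΔY = −(-0.863950)(-100) + (0.503578)(101) = -35.53 m.
1° of latitude spans 111100 m; at latitude φ, 1° of longitude spans that × cos φ = 47773.8 m, so Δλ = -35.53 / 47773.8 × 3600 = -2.678″.

Δλ = -2.68″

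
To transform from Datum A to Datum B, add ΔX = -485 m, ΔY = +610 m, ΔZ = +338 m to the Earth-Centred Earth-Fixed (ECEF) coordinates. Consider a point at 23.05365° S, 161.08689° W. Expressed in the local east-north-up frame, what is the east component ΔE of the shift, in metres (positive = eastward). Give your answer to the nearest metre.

The local east axis at (φ, λ) is (−sin λ, cos λ, 0), so ΔE = −sin(-161.08689°)·(-485) + cos(-161.08689°)·610 = -734.27 m.

ΔE = -734 m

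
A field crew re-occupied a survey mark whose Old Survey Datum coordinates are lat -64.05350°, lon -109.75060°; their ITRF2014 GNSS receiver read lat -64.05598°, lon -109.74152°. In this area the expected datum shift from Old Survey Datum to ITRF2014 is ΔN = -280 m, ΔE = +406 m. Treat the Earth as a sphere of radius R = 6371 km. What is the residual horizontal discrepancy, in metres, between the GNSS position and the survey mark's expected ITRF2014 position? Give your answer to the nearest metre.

Observed coordinate differences: Δφ = -0.00248°, Δλ = +0.00908°.
Converting to metres (1° lat = 111195 m, cos φ = 0.437532): observed ΔN = -275.8 m, observed ΔE = 441.8 m.
Subtracting the expected shift leaves a residual of -275.8 − (-280) = 4.2 m north and 441.8 − (406) = 35.8 m east.
Residual distance = √(4.2² + 35.8²) = 36.0 m.

36 m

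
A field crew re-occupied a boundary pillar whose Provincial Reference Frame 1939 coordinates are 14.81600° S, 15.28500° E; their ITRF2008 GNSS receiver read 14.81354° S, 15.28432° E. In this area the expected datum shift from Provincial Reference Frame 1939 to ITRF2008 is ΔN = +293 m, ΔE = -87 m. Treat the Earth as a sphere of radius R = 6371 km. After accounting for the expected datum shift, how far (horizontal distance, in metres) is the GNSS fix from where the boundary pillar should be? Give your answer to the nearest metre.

24 m

Observed coordinate differences: Δφ = +0.00246°, Δλ = -0.00068°.
Converting to metres (1° lat = 111195 m, cos φ = 0.966752): observed ΔN = 273.5 m, observed ΔE = -73.1 m.
Subtracting the expected shift leaves a residual of 273.5 − (293) = -19.5 m north and -73.1 − (-87) = 13.9 m east.
Residual distance = √((-19.5)² + 13.9²) = 23.9 m.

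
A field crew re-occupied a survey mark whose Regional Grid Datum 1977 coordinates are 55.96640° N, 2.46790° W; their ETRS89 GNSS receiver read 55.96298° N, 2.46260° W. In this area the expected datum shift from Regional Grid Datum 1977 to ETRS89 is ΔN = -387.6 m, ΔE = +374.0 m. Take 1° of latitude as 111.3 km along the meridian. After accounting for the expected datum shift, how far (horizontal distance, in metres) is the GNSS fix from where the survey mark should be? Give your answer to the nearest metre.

Observed coordinate differences: Δφ = -0.00342°, Δλ = +0.00530°.
Converting to metres (1° lat = 111300 m, cos φ = 0.559679): observed ΔN = -380.6 m, observed ΔE = 330.1 m.
Subtracting the expected shift leaves a residual of -380.6 − (-387.6) = 7.0 m north and 330.1 − (374.0) = -43.9 m east.
Residual distance = √(7.0² + (-43.9)²) = 44.4 m.

44 m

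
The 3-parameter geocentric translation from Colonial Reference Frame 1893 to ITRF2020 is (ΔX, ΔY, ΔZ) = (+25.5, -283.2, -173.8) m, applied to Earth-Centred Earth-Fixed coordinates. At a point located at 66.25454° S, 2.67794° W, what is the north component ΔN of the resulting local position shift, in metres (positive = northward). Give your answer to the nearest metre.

ΔN = -35 m

The local north axis is (−sin φ cos λ, −sin φ sin λ, cos φ), giving ΔN = 23.316 + 12.111 − 69.985 = -34.56 m.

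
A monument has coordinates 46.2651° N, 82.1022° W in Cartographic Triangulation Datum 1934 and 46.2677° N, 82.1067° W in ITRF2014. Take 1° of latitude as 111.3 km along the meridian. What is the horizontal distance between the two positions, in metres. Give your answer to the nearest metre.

Δφ = 46.2677° − 46.2651° = +0.0026°; Δλ = -82.1067° − -82.1022° = -0.0045°.
ΔN = Δφ × 111300 = 289.4 m; ΔE = Δλ × 111300 × cos(46.2651°) = -0.0045 × 111300 × 0.691323 = -346.2 m.
Distance = √(ΔE² + ΔN²) = √((-346.2)² + 289.4²) = 451.3 m.

451 m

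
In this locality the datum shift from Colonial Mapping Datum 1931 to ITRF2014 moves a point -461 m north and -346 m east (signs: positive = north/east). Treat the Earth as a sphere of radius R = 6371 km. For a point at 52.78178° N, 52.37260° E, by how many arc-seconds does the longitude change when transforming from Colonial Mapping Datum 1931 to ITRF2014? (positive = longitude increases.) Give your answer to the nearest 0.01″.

At latitude 52.78178°, cos φ = 0.604852.
One radian of longitude at latitude φ spans R cos φ, so Δλ = ΔE / (R cos φ) = -346.0 / (6371000 × 0.604852) = -8.9788e-05 rad = -18.520″.

Δλ = -18.52″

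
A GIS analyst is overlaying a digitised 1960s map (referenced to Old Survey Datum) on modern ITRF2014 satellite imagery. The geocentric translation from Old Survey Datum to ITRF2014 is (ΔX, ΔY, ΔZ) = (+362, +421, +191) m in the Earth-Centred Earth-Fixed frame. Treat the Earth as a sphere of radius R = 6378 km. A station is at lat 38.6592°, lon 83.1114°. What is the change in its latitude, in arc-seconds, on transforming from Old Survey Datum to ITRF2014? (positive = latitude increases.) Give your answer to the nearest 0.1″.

sin φ = 0.624687, cos φ = 0.780875, sin λ = 0.992781, cos λ = 0.119939.
North component: ΔN = −sin φ cos λ·ΔX − sin φ sin λ·ΔY + cos φ·ΔZ = −(0.624687)(0.119939)(362) − (0.624687)(0.992781)(421) + (0.780875)(191) = -139.07 m.
1° of latitude spans πR/180 = 111317 m, so Δφ = -139.07 / 111317 × 3600 = -4.498″.

Δφ = -4.5″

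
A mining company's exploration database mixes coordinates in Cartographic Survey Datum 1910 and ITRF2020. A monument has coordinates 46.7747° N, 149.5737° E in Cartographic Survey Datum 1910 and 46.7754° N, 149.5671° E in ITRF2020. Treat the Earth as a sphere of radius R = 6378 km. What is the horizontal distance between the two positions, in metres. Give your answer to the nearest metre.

509 m

Δφ = 46.7754° − 46.7747° = +0.0007°; Δλ = 149.5671° − 149.5737° = -0.0066°.
1° along a meridian = πR/180 = 111317 m.
ΔN = Δφ × 111317 = 77.9 m; ΔE = Δλ × 111317 × cos(46.7747°) = -0.0066 × 111317 × 0.684869 = -503.2 m.
Distance = √(ΔE² + ΔN²) = √((-503.2)² + 77.9²) = 509.2 m.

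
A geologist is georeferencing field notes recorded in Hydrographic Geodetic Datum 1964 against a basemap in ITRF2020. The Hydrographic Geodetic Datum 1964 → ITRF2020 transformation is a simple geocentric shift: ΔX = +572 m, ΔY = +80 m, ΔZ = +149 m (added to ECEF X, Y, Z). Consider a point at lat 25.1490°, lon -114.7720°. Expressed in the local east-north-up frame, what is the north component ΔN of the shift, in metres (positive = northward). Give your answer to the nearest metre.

The local north axis is (−sin φ cos λ, −sin φ sin λ, cos φ), giving ΔN = 101.855 + 30.869 + 134.876 = 267.60 m.

ΔN = 268 m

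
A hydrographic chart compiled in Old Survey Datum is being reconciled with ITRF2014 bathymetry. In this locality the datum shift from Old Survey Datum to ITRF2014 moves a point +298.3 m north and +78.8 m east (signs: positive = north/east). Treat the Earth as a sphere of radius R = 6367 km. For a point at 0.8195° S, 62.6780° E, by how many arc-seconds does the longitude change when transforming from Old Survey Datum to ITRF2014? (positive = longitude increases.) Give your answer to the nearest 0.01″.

At latitude -0.8195°, cos φ = 0.999898.
One radian of longitude at latitude φ spans R cos φ, so Δλ = ΔE / (R cos φ) = 78.8 / (6367000 × 0.999898) = 1.2378e-05 rad = 2.553″.

Δλ = 2.55″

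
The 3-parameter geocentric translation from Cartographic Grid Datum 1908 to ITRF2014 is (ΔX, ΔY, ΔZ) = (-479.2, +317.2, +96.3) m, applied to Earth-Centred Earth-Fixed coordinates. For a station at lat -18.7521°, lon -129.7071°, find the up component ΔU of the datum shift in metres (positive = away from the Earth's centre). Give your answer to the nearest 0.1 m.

The local up (radial) axis is (cos φ cos λ, cos φ sin λ, sin φ), giving ΔU = 289.893 − 231.075 − 30.958 = 27.86 m.

ΔU = 27.9 m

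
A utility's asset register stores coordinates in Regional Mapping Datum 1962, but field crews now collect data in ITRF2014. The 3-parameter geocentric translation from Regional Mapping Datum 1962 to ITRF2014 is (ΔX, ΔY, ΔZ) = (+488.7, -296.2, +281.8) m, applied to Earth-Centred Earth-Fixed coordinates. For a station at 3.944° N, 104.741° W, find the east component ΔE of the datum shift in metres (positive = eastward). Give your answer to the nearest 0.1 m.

The local east axis at (φ, λ) is (−sin λ, cos λ, 0), so ΔE = −sin(-104.741°)·488.7 + cos(-104.741°)·(-296.2) = 547.98 m.

ΔE = 548.0 m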